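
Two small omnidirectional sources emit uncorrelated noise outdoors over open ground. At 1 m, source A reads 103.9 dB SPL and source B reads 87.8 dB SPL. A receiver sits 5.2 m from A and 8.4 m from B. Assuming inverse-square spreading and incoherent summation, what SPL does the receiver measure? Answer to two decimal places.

89.62 dB SPL

At the listener: L_A = 103.9 − 20·log₁₀(5.2) = 89.580 dB; L_B = 87.8 − 20·log₁₀(8.4) = 69.314 dB.
Combined: 10·log₁₀(10^(89.580/10)+10^(69.314/10)) = 89.62 dB SPL.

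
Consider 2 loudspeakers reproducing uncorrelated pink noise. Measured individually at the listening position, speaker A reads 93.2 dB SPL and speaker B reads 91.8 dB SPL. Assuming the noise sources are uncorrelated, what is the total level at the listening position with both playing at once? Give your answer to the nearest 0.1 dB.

95.6 dB SPL

Uncorrelated sources add in intensity (power), not in dB.
L_total = 10·log₁₀(10^(93.2/10) + 10^(91.8/10)) = 10·log₁₀(3603000000) = 95.6 dB SPL.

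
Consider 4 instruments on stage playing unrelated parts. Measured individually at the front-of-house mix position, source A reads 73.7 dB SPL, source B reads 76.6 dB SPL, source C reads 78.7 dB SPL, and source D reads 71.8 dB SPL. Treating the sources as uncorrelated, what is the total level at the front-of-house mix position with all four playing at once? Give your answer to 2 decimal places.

82.00 dB SPL

Uncorrelated sources add in intensity (power), not in dB.
L_total = 10·log₁₀(10^(73.7/10) + 10^(76.6/10) + 10^(78.7/10) + 10^(71.8/10)) = 10·log₁₀(158400000) = 82.00 dB SPL.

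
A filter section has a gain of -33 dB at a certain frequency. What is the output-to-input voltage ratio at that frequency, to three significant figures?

Voltage ratio = 10^(dB/20).
10^(-33/20) = 10^(-1.650) = 0.0224.

0.0224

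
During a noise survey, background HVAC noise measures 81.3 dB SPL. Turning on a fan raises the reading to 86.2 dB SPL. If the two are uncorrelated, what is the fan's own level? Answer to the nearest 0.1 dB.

Background correction is a power subtraction:
L_src = 10·log₁₀(10^(86.2/10) − 10^(81.3/10)) = 10·log₁₀(282000000) = 84.5 dB SPL.

84.5 dB SPL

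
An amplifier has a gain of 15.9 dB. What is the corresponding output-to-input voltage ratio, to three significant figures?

6.24

Voltage ratio = 10^(dB/20).
10^(15.9/20) = 10^(0.7950) = 6.24.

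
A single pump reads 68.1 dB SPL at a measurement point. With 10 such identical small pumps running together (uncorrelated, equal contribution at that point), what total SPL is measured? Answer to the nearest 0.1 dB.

10 equal incoherent sources raise the level by 10·log₁₀(10) = 10.00 dB.
L_total = 68.1 + 10.00 = 78.1 dB SPL.

78.1 dB SPL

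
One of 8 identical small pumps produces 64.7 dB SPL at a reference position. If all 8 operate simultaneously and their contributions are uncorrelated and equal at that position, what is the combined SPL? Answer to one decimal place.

73.7 dB SPL

8 equal incoherent sources raise the level by 10·log₁₀(8) = 9.03 dB.
L_total = 64.7 + 9.03 = 73.7 dB SPL.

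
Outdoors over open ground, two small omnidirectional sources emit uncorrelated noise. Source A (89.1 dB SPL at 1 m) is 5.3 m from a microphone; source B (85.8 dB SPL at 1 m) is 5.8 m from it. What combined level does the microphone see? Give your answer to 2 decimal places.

76.05 dB SPL

At the listener: L_A = 89.1 − 20·log₁₀(5.3) = 74.614 dB; L_B = 85.8 − 20·log₁₀(5.8) = 70.531 dB.
Combined: 10·log₁₀(10^(74.614/10)+10^(70.531/10)) = 76.05 dB SPL.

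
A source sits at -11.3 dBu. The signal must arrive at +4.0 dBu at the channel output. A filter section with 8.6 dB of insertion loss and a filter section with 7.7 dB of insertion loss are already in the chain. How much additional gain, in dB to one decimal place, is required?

31.6 dB

The required make-up gain is the shortfall in the dB sum.
G = +4.0 − (-11.3) + 8.6 + 7.7 = 31.6 dB.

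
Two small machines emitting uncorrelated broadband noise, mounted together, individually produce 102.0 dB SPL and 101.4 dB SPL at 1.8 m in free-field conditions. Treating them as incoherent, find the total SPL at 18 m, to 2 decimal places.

84.72 dB SPL

Combined at 1.8 m: 10·log₁₀(10^(102.0/10)+10^(101.4/10)) = 104.721 dB SPL.
Then apply −20·log₁₀(18/1.8) = -20.000 dB → 84.72 dB SPL.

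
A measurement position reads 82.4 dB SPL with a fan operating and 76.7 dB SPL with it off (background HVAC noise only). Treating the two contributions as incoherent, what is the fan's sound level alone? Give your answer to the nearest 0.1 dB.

Background correction is a power subtraction:
L_src = 10·log₁₀(10^(82.4/10) − 10^(76.7/10)) = 10·log₁₀(127000000) = 81.0 dB SPL.

81.0 dB SPL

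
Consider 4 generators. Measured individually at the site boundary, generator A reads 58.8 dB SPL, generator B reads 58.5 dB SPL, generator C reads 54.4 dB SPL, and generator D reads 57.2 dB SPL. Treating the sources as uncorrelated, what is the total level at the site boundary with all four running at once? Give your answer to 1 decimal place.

Uncorrelated sources add in intensity (power), not in dB.
L_total = 10·log₁₀(10^(58.8/10) + 10^(58.5/10) + 10^(54.4/10) + 10^(57.2/10)) = 10·log₁₀(2267000) = 63.6 dB SPL.

63.6 dB SPL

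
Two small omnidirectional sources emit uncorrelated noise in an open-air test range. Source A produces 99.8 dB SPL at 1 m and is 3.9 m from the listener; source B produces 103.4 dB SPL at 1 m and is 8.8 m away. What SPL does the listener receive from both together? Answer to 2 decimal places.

At the listener: L_A = 99.8 − 20·log₁₀(3.9) = 87.979 dB; L_B = 103.4 − 20·log₁₀(8.8) = 84.510 dB.
Combined: 10·log₁₀(10^(87.979/10)+10^(84.510/10)) = 89.59 dB SPL.

89.59 dB SPL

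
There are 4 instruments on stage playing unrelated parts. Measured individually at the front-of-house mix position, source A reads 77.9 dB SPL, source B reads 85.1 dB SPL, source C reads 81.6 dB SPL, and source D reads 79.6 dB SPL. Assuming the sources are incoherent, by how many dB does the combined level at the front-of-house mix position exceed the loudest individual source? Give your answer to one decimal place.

Uncorrelated sources add in intensity (power), not in dB.
L_total = 10·log₁₀(10^(77.9/10) + 10^(85.1/10) + 10^(81.6/10) + 10^(79.6/10)) = 87.93 dB SPL.
Excess over the loudest (85.1 dB): 87.93 − 85.1 = 2.8 dB.

2.8 dB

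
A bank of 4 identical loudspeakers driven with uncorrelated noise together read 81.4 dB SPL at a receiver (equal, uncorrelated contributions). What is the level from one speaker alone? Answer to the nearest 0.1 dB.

4 equal incoherent sources add 10·log₁₀(4) = 6.02 dB over one source.
L_one = 81.4 − 6.02 = 75.4 dB SPL.

75.4 dB SPL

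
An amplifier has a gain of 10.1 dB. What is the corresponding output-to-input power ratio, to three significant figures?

10.2

Power ratio = 10^(dB/10).
10^(10.1/10) = 10^(1.010) = 10.2.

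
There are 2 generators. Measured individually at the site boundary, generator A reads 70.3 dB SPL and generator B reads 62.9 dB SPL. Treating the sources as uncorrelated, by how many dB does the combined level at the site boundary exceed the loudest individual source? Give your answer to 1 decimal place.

Add the sources as powers (linear), then convert back to dB:
L_total = 10·log₁₀(10^(70.3/10) + 10^(62.9/10)) = 71.03 dB SPL.
Excess over the loudest (70.3 dB): 71.03 − 70.3 = 0.7 dB.

0.7 dB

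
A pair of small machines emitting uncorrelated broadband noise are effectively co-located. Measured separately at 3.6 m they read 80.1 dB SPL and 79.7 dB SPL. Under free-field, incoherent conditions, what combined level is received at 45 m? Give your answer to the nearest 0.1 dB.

Combined at 3.6 m: 10·log₁₀(10^(80.1/10)+10^(79.7/10)) = 82.91 dB SPL.
Then apply −20·log₁₀(45/3.6) = -21.94 dB → 61.0 dB SPL.

61.0 dB SPL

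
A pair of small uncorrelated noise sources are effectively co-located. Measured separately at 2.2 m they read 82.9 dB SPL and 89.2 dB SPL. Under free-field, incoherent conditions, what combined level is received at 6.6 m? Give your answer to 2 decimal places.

80.57 dB SPL

Combined at 2.2 m: 10·log₁₀(10^(82.9/10)+10^(89.2/10)) = 90.115 dB SPL.
Then apply −20·log₁₀(6.6/2.2) = -9.542 dB → 80.57 dB SPL.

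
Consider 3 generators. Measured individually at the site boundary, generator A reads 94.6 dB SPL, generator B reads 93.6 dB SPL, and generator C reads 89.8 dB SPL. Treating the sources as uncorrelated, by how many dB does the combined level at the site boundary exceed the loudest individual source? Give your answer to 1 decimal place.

Incoherent sources sum as intensities:
L_total = 10·log₁₀(10^(94.6/10) + 10^(93.6/10) + 10^(89.8/10)) = 97.87 dB SPL.
Excess over the loudest (94.6 dB): 97.87 − 94.6 = 3.3 dB.

3.3 dB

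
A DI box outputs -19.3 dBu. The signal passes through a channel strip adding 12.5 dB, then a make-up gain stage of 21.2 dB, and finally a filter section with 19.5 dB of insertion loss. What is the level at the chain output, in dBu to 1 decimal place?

Cascaded gains and losses add directly in dB.
-19.3 + 12.5 + 21.2 − 19.5 = -5.1 dBu.

-5.1 dBu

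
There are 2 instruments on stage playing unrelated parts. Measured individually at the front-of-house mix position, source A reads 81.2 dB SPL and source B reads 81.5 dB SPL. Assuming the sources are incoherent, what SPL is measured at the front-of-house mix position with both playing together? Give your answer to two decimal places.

84.36 dB SPL

Add the sources as powers (linear), then convert back to dB:
L_total = 10·log₁₀(10^(81.2/10) + 10^(81.5/10)) = 10·log₁₀(273100000) = 84.36 dB SPL.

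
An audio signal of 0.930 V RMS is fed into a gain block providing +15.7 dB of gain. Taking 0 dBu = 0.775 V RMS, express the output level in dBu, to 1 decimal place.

+17.3 dBu

Input level: 20·log₁₀(0.930/0.775) = 1.58 dBu.
Output: 1.58 + 15.7 = +17.3 dBu.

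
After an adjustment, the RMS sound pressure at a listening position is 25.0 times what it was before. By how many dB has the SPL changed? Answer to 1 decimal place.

28.0 dB

Sound pressure is an amplitude quantity: ΔL = 20·log₁₀(p₂/p₁).
20·log₁₀(25.0) = 28.0 dB.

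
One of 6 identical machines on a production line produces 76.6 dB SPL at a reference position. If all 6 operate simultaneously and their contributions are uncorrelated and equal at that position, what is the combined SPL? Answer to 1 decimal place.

6 equal incoherent sources raise the level by 10·log₁₀(6) = 7.78 dB.
L_total = 76.6 + 7.78 = 84.4 dB SPL.

84.4 dB SPL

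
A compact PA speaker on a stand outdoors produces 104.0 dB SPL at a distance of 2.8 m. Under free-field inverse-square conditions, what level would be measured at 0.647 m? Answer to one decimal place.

Free-field point source: level drops by 20·log₁₀ of the distance ratio.
ΔL = −20·log₁₀(0.647/2.8) = 12.73 dB, so L₂ = 104.0 + (12.73) = 116.7 dB SPL.

116.7 dB SPL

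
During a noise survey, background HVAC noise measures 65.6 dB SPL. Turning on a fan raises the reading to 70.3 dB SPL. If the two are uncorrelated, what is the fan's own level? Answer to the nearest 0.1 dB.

68.5 dB SPL

Background correction is a power subtraction:
L_src = 10·log₁₀(10^(70.3/10) − 10^(65.6/10)) = 10·log₁₀(7084000) = 68.5 dB SPL.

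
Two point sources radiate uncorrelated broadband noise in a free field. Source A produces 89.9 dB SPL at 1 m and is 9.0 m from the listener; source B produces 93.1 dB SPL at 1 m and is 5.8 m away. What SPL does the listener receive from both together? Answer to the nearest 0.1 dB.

At the listener: L_A = 89.9 − 20·log₁₀(9.0) = 70.82 dB; L_B = 93.1 − 20·log₁₀(5.8) = 77.83 dB.
Combined: 10·log₁₀(10^(70.82/10)+10^(77.83/10)) = 78.6 dB SPL.

78.6 dB SPL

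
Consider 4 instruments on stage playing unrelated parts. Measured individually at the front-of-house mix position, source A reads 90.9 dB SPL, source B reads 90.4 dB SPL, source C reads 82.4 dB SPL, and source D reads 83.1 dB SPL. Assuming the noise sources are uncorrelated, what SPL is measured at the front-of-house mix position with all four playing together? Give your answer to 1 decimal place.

94.3 dB SPL

Incoherent sources sum as intensities:
L_total = 10·log₁₀(10^(90.9/10) + 10^(90.4/10) + 10^(82.4/10) + 10^(83.1/10)) = 10·log₁₀(2705000000) = 94.3 dB SPL.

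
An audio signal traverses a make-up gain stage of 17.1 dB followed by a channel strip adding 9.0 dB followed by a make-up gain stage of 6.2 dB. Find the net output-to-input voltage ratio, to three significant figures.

Net gain = 17.1 + 9.0 + 6.2 = 32.3 dB.
Voltage ratio = 10^(32.3/20) = 41.2.

41.2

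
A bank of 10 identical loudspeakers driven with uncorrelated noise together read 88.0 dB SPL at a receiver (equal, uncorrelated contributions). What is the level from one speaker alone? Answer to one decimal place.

10 equal incoherent sources add 10·log₁₀(10) = 10.00 dB over one source.
L_one = 88.0 − 10.00 = 78.0 dB SPL.

78.0 dB SPL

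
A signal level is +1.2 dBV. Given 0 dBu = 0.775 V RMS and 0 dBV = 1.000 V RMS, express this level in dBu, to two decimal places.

+3.41 dBu

The offset between the scales is 20·log₁₀(0.775/1.000) = −2.214 dB.
So dBu = +1.2 + 2.214 = +3.41 dBu.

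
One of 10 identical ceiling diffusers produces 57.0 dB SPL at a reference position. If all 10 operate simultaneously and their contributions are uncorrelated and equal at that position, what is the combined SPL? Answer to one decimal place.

67.0 dB SPL

10 equal incoherent sources raise the level by 10·log₁₀(10) = 10.00 dB.
L_total = 57.0 + 10.00 = 67.0 dB SPL.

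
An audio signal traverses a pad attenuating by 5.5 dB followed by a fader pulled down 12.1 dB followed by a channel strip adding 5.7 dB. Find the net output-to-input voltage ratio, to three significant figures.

0.254

Net gain = (−5.5) + (−12.1) + 5.7 = -11.9 dB.
Voltage ratio = 10^(-11.9/20) = 0.254.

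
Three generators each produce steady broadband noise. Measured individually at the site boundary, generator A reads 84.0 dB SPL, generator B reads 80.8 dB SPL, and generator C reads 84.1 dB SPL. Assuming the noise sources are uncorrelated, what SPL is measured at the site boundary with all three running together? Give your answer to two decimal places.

87.98 dB SPL

Add the sources as powers (linear), then convert back to dB:
L_total = 10·log₁₀(10^(84.0/10) + 10^(80.8/10) + 10^(84.1/10)) = 10·log₁₀(628500000) = 87.98 dB SPL.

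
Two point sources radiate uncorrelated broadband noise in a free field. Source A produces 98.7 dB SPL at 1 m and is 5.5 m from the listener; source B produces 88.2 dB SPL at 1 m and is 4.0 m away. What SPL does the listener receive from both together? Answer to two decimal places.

At the listener: L_A = 98.7 − 20·log₁₀(5.5) = 83.893 dB; L_B = 88.2 − 20·log₁₀(4.0) = 76.159 dB.
Combined: 10·log₁₀(10^(83.893/10)+10^(76.159/10)) = 84.57 dB SPL.

84.57 dB SPL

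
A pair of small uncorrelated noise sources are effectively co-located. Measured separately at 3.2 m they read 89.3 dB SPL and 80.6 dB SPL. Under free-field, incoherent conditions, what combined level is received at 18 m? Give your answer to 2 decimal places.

74.85 dB SPL

Combined at 3.2 m: 10·log₁₀(10^(89.3/10)+10^(80.6/10)) = 89.850 dB SPL.
Then apply −20·log₁₀(18/3.2) = -15.002 dB → 74.85 dB SPL.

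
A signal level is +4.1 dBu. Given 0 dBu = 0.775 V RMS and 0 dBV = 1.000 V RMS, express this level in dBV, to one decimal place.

+1.9 dBV

The offset between the scales is 20·log₁₀(0.775/1.000) = −2.214 dB.
So dBV = +4.1 − 2.214 = +1.9 dBV.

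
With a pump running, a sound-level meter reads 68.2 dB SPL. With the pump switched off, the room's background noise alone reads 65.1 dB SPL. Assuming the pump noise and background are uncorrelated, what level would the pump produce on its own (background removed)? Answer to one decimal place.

65.3 dB SPL

Remove the background by subtracting linear intensities:
L_src = 10·log₁₀(10^(68.2/10) − 10^(65.1/10)) = 10·log₁₀(3371000) = 65.3 dB SPL.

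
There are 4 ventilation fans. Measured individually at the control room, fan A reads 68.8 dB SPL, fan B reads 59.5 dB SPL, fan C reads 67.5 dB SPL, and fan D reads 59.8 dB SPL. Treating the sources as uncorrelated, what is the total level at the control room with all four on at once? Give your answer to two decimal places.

71.78 dB SPL

Add the sources as powers (linear), then convert back to dB:
L_total = 10·log₁₀(10^(68.8/10) + 10^(59.5/10) + 10^(67.5/10) + 10^(59.8/10)) = 10·log₁₀(15060000) = 71.78 dB SPL.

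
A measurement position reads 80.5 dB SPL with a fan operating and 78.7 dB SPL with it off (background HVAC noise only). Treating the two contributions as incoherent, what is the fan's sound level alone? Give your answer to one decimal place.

75.8 dB SPL

Subtract intensities: L_src = 10·log₁₀(10^(L_total/10) − 10^(L_bg/10)).
L_src = 10·log₁₀(10^(80.5/10) − 10^(78.7/10)) = 10·log₁₀(38070000) = 75.8 dB SPL.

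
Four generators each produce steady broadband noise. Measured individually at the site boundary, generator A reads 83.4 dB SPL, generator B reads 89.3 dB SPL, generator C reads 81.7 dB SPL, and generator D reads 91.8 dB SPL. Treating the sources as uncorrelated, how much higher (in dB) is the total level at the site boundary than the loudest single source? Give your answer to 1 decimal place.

2.6 dB

Uncorrelated sources add in intensity (power), not in dB.
L_total = 10·log₁₀(10^(83.4/10) + 10^(89.3/10) + 10^(81.7/10) + 10^(91.8/10)) = 94.36 dB SPL.
Excess over the loudest (91.8 dB): 94.36 − 91.8 = 2.6 dB.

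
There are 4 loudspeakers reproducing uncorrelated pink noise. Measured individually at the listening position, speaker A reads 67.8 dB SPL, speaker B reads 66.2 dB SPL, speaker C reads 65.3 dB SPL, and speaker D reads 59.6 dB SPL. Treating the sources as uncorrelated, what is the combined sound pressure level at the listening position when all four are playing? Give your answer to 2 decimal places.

71.61 dB SPL

Incoherent sources sum as intensities:
L_total = 10·log₁₀(10^(67.8/10) + 10^(66.2/10) + 10^(65.3/10) + 10^(59.6/10)) = 10·log₁₀(14490000) = 71.61 dB SPL.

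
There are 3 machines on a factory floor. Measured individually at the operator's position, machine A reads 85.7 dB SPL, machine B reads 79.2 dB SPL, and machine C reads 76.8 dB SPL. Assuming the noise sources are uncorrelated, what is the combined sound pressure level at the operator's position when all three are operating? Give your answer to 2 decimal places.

Incoherent sources sum as intensities:
L_total = 10·log₁₀(10^(85.7/10) + 10^(79.2/10) + 10^(76.8/10)) = 10·log₁₀(502600000) = 87.01 dB SPL.

87.01 dB SPL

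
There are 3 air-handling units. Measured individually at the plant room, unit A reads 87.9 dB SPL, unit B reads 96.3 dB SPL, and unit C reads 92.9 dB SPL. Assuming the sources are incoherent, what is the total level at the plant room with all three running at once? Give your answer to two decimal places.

98.35 dB SPL

Add the sources as powers (linear), then convert back to dB:
L_total = 10·log₁₀(10^(87.9/10) + 10^(96.3/10) + 10^(92.9/10)) = 10·log₁₀(6832000000) = 98.35 dB SPL.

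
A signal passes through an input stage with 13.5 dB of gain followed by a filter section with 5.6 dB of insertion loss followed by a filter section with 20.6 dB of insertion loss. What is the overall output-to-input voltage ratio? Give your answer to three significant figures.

0.232

Net gain = 13.5 + (−5.6) + (−20.6) = -12.7 dB.
Voltage ratio = 10^(-12.7/20) = 0.232.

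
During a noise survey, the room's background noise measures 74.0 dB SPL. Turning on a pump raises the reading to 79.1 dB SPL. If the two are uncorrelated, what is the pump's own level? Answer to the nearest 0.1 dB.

77.5 dB SPL

Background correction is a power subtraction:
L_src = 10·log₁₀(10^(79.1/10) − 10^(74.0/10)) = 10·log₁₀(56160000) = 77.5 dB SPL.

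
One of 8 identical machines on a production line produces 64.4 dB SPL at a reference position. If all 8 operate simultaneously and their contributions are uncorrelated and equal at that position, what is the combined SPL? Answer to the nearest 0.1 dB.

8 equal incoherent sources raise the level by 10·log₁₀(8) = 9.03 dB.
L_total = 64.4 + 9.03 = 73.4 dB SPL.

73.4 dB SPL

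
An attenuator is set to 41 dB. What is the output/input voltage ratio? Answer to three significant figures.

Voltage ratio = 10^(dB/20).
10^(-41/20) = 10^(-2.050) = 0.00891.

0.00891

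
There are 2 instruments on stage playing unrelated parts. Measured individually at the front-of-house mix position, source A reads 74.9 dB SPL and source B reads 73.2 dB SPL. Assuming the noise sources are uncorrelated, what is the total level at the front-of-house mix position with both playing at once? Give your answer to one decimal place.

77.1 dB SPL

Add the sources as powers (linear), then convert back to dB:
L_total = 10·log₁₀(10^(74.9/10) + 10^(73.2/10)) = 10·log₁₀(51800000) = 77.1 dB SPL.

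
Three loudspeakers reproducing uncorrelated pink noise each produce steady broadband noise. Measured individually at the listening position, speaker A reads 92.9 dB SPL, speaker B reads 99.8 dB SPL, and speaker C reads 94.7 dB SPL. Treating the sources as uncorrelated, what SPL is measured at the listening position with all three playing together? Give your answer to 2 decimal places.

Incoherent sources sum as intensities:
L_total = 10·log₁₀(10^(92.9/10) + 10^(99.8/10) + 10^(94.7/10)) = 10·log₁₀(14451000000) = 101.60 dB SPL.

101.60 dB SPL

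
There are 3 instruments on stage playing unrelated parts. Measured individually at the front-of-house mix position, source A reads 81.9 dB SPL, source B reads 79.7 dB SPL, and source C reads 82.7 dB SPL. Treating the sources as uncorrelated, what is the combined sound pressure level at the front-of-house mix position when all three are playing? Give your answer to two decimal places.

Uncorrelated sources add in intensity (power), not in dB.
L_total = 10·log₁₀(10^(81.9/10) + 10^(79.7/10) + 10^(82.7/10)) = 10·log₁₀(434400000) = 86.38 dB SPL.

86.38 dB SPL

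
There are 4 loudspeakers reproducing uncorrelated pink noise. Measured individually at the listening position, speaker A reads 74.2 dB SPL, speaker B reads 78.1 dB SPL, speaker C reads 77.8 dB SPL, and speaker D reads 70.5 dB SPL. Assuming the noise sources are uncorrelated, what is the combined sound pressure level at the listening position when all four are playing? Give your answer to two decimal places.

Add the sources as powers (linear), then convert back to dB:
L_total = 10·log₁₀(10^(74.2/10) + 10^(78.1/10) + 10^(77.8/10) + 10^(70.5/10)) = 10·log₁₀(162300000) = 82.10 dB SPL.

82.10 dB SPL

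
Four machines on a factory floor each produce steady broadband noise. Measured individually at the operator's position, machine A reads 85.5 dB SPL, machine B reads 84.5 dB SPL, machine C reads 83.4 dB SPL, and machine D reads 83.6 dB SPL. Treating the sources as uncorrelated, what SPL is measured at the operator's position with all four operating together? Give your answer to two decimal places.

Incoherent sources sum as intensities:
L_total = 10·log₁₀(10^(85.5/10) + 10^(84.5/10) + 10^(83.4/10) + 10^(83.6/10)) = 10·log₁₀(1085000000) = 90.35 dB SPL.

90.35 dB SPL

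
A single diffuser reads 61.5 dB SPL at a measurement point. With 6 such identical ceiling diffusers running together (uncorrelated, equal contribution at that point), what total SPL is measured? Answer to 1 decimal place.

6 equal incoherent sources raise the level by 10·log₁₀(6) = 7.78 dB.
L_total = 61.5 + 7.78 = 69.3 dB SPL.

69.3 dB SPL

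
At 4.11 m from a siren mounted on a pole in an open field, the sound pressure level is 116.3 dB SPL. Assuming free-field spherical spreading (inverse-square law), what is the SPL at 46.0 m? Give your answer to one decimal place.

95.3 dB SPL

Free-field point source: level drops by 20·log₁₀ of the distance ratio.
ΔL = −20·log₁₀(46.0/4.11) = -20.98 dB, so L₂ = 116.3 + (-20.98) = 95.3 dB SPL.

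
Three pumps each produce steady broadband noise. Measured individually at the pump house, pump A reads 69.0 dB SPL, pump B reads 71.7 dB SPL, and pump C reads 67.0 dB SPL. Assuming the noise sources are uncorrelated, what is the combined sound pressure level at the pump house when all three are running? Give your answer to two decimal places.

74.43 dB SPL

Add the sources as powers (linear), then convert back to dB:
L_total = 10·log₁₀(10^(69.0/10) + 10^(71.7/10) + 10^(67.0/10)) = 10·log₁₀(27750000) = 74.43 dB SPL.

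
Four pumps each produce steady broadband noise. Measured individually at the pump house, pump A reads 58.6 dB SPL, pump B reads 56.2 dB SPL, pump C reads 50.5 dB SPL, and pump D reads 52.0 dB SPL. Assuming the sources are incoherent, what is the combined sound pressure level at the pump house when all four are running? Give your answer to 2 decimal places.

Uncorrelated sources add in intensity (power), not in dB.
L_total = 10·log₁₀(10^(58.6/10) + 10^(56.2/10) + 10^(50.5/10) + 10^(52.0/10)) = 10·log₁₀(1412000) = 61.50 dB SPL.

61.50 dB SPL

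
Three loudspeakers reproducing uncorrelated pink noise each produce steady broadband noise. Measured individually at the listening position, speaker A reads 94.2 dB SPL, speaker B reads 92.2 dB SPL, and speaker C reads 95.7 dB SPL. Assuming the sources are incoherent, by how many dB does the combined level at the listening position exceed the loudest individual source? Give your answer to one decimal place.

Incoherent sources sum as intensities:
L_total = 10·log₁₀(10^(94.2/10) + 10^(92.2/10) + 10^(95.7/10)) = 99.03 dB SPL.
Excess over the loudest (95.7 dB): 99.03 − 95.7 = 3.3 dB.

3.3 dB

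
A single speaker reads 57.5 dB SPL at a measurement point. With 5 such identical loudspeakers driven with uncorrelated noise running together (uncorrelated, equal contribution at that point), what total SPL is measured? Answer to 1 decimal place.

64.5 dB SPL

5 equal incoherent sources raise the level by 10·log₁₀(5) = 6.99 dB.
L_total = 57.5 + 6.99 = 64.5 dB SPL.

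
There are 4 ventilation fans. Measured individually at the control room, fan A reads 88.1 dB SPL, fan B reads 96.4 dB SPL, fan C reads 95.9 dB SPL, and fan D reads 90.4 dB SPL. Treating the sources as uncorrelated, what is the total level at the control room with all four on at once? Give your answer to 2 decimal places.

100.00 dB SPL

Add the sources as powers (linear), then convert back to dB:
L_total = 10·log₁₀(10^(88.1/10) + 10^(96.4/10) + 10^(95.9/10) + 10^(90.4/10)) = 10·log₁₀(9998000000) = 100.00 dB SPL.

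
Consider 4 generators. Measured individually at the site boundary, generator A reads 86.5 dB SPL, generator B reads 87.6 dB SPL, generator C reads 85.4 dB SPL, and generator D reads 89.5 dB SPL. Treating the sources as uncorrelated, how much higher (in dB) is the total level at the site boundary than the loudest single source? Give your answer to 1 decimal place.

Incoherent sources sum as intensities:
L_total = 10·log₁₀(10^(86.5/10) + 10^(87.6/10) + 10^(85.4/10) + 10^(89.5/10)) = 93.54 dB SPL.
Excess over the loudest (89.5 dB): 93.54 − 89.5 = 4.0 dB.

4.0 dB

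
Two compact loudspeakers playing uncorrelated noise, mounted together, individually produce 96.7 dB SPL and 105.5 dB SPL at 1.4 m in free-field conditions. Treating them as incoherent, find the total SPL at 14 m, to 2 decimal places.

86.04 dB SPL

Combined at 1.4 m: 10·log₁₀(10^(96.7/10)+10^(105.5/10)) = 106.038 dB SPL.
Then apply −20·log₁₀(14/1.4) = -20.000 dB → 86.04 dB SPL.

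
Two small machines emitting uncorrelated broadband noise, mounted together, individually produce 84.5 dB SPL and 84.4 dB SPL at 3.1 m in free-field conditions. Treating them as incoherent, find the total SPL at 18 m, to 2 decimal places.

Combined at 3.1 m: 10·log₁₀(10^(84.5/10)+10^(84.4/10)) = 87.461 dB SPL.
Then apply −20·log₁₀(18/3.1) = -15.278 dB → 72.18 dB SPL.

72.18 dB SPL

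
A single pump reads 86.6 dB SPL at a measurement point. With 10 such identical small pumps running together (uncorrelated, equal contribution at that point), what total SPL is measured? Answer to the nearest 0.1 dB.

10 equal incoherent sources raise the level by 10·log₁₀(10) = 10.00 dB.
L_total = 86.6 + 10.00 = 96.6 dB SPL.

96.6 dB SPL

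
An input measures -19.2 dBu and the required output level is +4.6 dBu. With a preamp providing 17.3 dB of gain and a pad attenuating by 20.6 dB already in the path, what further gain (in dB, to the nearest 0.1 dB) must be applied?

The required make-up gain is the shortfall in the dB sum.
G = +4.6 − (-19.2) − 17.3 + 20.6 = 27.1 dB.

27.1 dB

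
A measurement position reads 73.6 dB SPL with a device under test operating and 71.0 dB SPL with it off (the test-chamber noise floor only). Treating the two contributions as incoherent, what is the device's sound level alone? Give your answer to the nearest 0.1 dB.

Remove the background by subtracting linear intensities:
L_src = 10·log₁₀(10^(73.6/10) − 10^(71.0/10)) = 10·log₁₀(10320000) = 70.1 dB SPL.

70.1 dB SPL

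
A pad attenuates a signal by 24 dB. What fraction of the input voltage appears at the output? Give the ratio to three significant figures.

0.0631

Voltage ratio = 10^(dB/20).
10^(-24/20) = 10^(-1.200) = 0.0631.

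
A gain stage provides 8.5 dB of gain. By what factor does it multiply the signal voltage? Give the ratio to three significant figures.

Voltage ratio = 10^(dB/20).
10^(8.5/20) = 10^(0.4250) = 2.66.

2.66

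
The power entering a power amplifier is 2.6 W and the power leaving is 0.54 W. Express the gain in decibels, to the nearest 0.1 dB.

Power is a power quantity, so gain = 10·log₁₀(P_out/P_in).
10·log₁₀(0.54/2.6) = 10·log₁₀(0.2077) = -6.8 dB.

-6.8 dB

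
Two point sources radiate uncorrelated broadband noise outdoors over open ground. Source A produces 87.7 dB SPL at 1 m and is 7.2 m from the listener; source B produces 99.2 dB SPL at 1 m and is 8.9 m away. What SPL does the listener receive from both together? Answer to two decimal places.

At the listener: L_A = 87.7 − 20·log₁₀(7.2) = 70.553 dB; L_B = 99.2 − 20·log₁₀(8.9) = 80.212 dB.
Combined: 10·log₁₀(10^(70.553/10)+10^(80.212/10)) = 80.66 dB SPL.

80.66 dB SPL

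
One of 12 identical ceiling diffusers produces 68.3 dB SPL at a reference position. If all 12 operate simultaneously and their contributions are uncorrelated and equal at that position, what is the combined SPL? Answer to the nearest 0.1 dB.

12 equal incoherent sources raise the level by 10·log₁₀(12) = 10.79 dB.
L_total = 68.3 + 10.79 = 79.1 dB SPL.

79.1 dB SPL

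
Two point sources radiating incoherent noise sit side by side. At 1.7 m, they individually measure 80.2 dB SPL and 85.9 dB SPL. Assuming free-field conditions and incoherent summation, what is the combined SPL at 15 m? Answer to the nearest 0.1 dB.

Combined at 1.7 m: 10·log₁₀(10^(80.2/10)+10^(85.9/10)) = 86.94 dB SPL.
Then apply −20·log₁₀(15/1.7) = -18.91 dB → 68.0 dB SPL.

68.0 dB SPL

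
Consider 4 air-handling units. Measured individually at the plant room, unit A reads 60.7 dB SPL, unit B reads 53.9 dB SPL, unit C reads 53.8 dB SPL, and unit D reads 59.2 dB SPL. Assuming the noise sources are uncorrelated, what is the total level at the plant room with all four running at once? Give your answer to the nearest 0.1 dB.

Uncorrelated sources add in intensity (power), not in dB.
L_total = 10·log₁₀(10^(60.7/10) + 10^(53.9/10) + 10^(53.8/10) + 10^(59.2/10)) = 10·log₁₀(2492000) = 64.0 dB SPL.

64.0 dB SPL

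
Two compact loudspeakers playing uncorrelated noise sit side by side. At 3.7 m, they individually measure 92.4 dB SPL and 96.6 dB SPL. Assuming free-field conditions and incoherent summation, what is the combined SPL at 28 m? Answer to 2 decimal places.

80.42 dB SPL

Combined at 3.7 m: 10·log₁₀(10^(92.4/10)+10^(96.6/10)) = 97.999 dB SPL.
Then apply −20·log₁₀(28/3.7) = -17.579 dB → 80.42 dB SPL.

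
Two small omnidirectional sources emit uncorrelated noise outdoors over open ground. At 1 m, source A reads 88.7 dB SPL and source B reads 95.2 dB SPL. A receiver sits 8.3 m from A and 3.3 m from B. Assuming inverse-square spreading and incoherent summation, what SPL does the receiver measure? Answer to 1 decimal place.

85.0 dB SPL

At the listener: L_A = 88.7 − 20·log₁₀(8.3) = 70.32 dB; L_B = 95.2 − 20·log₁₀(3.3) = 84.83 dB.
Combined: 10·log₁₀(10^(70.32/10)+10^(84.83/10)) = 85.0 dB SPL.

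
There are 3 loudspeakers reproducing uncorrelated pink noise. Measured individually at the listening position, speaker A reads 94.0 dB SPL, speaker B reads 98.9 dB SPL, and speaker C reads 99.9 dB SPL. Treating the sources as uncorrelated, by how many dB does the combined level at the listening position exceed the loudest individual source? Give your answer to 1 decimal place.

Add the sources as powers (linear), then convert back to dB:
L_total = 10·log₁₀(10^(94.0/10) + 10^(98.9/10) + 10^(99.9/10)) = 103.02 dB SPL.
Excess over the loudest (99.9 dB): 103.02 − 99.9 = 3.1 dB.

3.1 dB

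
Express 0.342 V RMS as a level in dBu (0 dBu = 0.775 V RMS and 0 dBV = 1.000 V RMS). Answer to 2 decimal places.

-7.11 dBu

dBu = 20·log₁₀(V / 0.775 V).
20·log₁₀(0.342/0.775) = -7.11 dBu.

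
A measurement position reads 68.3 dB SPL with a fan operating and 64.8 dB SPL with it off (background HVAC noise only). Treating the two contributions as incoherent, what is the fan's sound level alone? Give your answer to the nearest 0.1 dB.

65.7 dB SPL

Remove the background by subtracting linear intensities:
L_src = 10·log₁₀(10^(68.3/10) − 10^(64.8/10)) = 10·log₁₀(3741000) = 65.7 dB SPL.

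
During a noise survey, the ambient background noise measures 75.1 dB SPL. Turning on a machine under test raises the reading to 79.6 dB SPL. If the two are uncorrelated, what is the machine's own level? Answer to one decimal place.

77.7 dB SPL

Subtract intensities: L_src = 10·log₁₀(10^(L_total/10) − 10^(L_bg/10)).
L_src = 10·log₁₀(10^(79.6/10) − 10^(75.1/10)) = 10·log₁₀(58840000) = 77.7 dB SPL.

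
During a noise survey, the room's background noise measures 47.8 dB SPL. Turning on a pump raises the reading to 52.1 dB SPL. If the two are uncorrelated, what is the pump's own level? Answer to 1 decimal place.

50.1 dB SPL

Remove the background by subtracting linear intensities:
L_src = 10·log₁₀(10^(52.1/10) − 10^(47.8/10)) = 10·log₁₀(101900) = 50.1 dB SPL.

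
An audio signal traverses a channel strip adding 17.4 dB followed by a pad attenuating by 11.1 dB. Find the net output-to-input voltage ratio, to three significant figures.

2.07

Net gain = 17.4 + (−11.1) = 6.3 dB.
Voltage ratio = 10^(6.3/20) = 2.07.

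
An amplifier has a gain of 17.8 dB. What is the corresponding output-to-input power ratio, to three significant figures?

60.3

Power ratio = 10^(dB/10).
10^(17.8/10) = 10^(1.780) = 60.3.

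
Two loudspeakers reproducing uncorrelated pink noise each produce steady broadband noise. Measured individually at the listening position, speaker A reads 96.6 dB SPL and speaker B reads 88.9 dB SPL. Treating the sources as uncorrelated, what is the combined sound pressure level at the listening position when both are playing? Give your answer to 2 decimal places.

Uncorrelated sources add in intensity (power), not in dB.
L_total = 10·log₁₀(10^(96.6/10) + 10^(88.9/10)) = 10·log₁₀(5347000000) = 97.28 dB SPL.

97.28 dB SPL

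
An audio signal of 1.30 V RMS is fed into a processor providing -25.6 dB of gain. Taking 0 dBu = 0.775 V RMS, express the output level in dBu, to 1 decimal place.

Input level: 20·log₁₀(1.30/0.775) = 4.49 dBu.
Output: 4.49 − 25.6 = -21.1 dBu.

-21.1 dBu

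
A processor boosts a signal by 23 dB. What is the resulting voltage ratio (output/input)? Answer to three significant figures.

14.1

Voltage ratio = 10^(dB/20).
10^(23/20) = 10^(1.150) = 14.1.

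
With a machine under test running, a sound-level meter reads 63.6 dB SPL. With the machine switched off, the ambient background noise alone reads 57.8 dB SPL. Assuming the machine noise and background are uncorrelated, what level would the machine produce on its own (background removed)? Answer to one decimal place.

Background correction is a power subtraction:
L_src = 10·log₁₀(10^(63.6/10) − 10^(57.8/10)) = 10·log₁₀(1688000) = 62.3 dB SPL.

62.3 dB SPL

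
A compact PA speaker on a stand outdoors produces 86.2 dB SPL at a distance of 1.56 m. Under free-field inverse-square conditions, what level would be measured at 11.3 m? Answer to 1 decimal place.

For a point source in a free field, ΔL = −20·log₁₀(d₂/d₁).
ΔL = −20·log₁₀(11.3/1.56) = -17.20 dB, so L₂ = 86.2 + (-17.20) = 69.0 dB SPL.

69.0 dB SPL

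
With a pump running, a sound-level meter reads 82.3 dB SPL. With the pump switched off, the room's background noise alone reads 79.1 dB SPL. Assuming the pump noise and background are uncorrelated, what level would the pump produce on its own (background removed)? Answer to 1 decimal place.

Background correction is a power subtraction:
L_src = 10·log₁₀(10^(82.3/10) − 10^(79.1/10)) = 10·log₁₀(88540000) = 79.5 dB SPL.

79.5 dB SPL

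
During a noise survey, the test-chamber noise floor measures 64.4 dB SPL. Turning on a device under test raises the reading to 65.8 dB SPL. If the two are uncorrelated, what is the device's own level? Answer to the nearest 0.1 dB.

Remove the background by subtracting linear intensities:
L_src = 10·log₁₀(10^(65.8/10) − 10^(64.4/10)) = 10·log₁₀(1048000) = 60.2 dB SPL.

60.2 dB SPL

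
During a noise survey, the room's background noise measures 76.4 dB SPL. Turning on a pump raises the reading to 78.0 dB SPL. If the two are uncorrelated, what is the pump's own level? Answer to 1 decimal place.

72.9 dB SPL

Subtract intensities: L_src = 10·log₁₀(10^(L_total/10) − 10^(L_bg/10)).
L_src = 10·log₁₀(10^(78.0/10) − 10^(76.4/10)) = 10·log₁₀(19440000) = 72.9 dB SPL.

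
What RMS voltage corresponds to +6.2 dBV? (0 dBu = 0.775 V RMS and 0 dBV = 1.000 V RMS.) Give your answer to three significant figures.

2.04 V

V = 1.000 V × 10^(+6.2/20).
= 1.000 × 2.042 = 2.04 V.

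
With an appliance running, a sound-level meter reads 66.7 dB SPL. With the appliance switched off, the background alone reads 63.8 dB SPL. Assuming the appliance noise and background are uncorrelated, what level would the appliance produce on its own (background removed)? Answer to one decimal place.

63.6 dB SPL

Remove the background by subtracting linear intensities:
L_src = 10·log₁₀(10^(66.7/10) − 10^(63.8/10)) = 10·log₁₀(2279000) = 63.6 dB SPL.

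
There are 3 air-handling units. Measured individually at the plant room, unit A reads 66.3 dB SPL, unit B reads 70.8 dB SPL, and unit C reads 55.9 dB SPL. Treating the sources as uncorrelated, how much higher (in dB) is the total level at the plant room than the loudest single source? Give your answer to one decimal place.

Uncorrelated sources add in intensity (power), not in dB.
L_total = 10·log₁₀(10^(66.3/10) + 10^(70.8/10) + 10^(55.9/10)) = 72.22 dB SPL.
Excess over the loudest (70.8 dB): 72.22 − 70.8 = 1.4 dB.

1.4 dB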